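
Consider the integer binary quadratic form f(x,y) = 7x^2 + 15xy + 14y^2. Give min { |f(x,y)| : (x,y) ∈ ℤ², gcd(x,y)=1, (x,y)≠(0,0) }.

translate: b→1 (≡15 mod 14), so (7,15,14)→(7,1,6)
flip: (7,1,6)→(6,-1,7)
reduced (well bottom): (6,-1,7) with a≤c, −a<b≤a
well minimum = a = 6

6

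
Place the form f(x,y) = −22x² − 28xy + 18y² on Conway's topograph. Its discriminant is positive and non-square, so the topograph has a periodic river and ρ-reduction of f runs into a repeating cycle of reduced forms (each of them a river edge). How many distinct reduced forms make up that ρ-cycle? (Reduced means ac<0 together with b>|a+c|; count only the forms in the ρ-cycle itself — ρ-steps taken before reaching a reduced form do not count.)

D = 2368, ⌊√D⌋ = 48
descent: ρ → (18,28,-22)  [lands on river]
river: ρ → (-22,16,24)
river: ρ → (24,32,-14)
river: ρ → (-14,24,32)
river: ρ → (32,40,-6)
river: ρ → (-6,44,18)
ρ-cycle length = 6 (tail of 1 descent step not counted)

6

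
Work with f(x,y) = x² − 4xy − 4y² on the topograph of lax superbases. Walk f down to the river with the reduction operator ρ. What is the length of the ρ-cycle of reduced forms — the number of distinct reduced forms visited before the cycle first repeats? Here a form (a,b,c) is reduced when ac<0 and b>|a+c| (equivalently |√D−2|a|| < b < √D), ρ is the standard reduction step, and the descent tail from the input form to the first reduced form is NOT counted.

D = 32, ⌊√D⌋ = 5
descent: ρ → (-4,4,1)  [lands on river]
river: ρ → (1,4,-4)
ρ-cycle length = 2 (tail of 1 descent step not counted)

2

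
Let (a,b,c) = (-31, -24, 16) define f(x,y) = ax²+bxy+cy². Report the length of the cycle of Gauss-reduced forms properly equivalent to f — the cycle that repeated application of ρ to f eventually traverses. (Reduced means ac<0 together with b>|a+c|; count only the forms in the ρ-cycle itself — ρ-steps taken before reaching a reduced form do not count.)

D = 2560, ⌊√D⌋ = 50
descent: ρ → (16,24,-31)  [lands on river]
river: ρ → (-31,38,9)
river: ρ → (9,34,-39)
river: ρ → (-39,44,4)
river: ρ → (4,44,-39)
river: ρ → (-39,34,9)
river: ρ → (9,38,-31)
river: ρ → (-31,24,16)
river: ρ → (16,40,-15)
river: ρ → (-15,50,1)
river: ρ → (1,50,-15)
river: ρ → (-15,40,16)
ρ-cycle length = 12 (tail of 1 descent step not counted)

12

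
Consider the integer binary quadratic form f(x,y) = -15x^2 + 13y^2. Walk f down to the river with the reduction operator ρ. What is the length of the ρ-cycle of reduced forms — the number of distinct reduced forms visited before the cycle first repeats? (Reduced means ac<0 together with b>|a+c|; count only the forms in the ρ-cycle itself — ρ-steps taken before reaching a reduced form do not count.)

D = 780, ⌊√D⌋ = 27
descent: ρ → (13,26,-2)  [lands on river]
river: ρ → (-2,26,13)
ρ-cycle length = 2 (tail of 1 descent step not counted)

2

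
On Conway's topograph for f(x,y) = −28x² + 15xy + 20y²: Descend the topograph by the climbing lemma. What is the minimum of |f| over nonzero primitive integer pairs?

river: ρ → (20,25,-23)
river: ρ → (-23,21,22)
river: ρ → (22,23,-22)
river: ρ → (-22,21,23)
river: ρ → (23,25,-20)
river: ρ → (-20,15,28)
river: ρ → (28,41,-7)
river: ρ → (-7,43,22)
river: ρ → (22,45,-5)
river: ρ → (-5,45,22)
river: ρ → (22,43,-7)
river: ρ → (-7,41,28)
river: ρ → (28,15,-20)
river: ρ → (-20,25,23)
river: ρ → (23,21,-22)
river: ρ → (-22,23,22)
river: ρ → (22,21,-23)
river: ρ → (-23,25,20)
river: ρ → (20,15,-28)
river: ρ → (-28,41,7)
river: ρ → (7,43,-22)
river: ρ → (-22,45,5)
river: ρ → (5,45,-22)
river: ρ → (-22,43,7)
river: ρ → (7,41,-28)
river: ρ → (-28,15,20)
closes: descent 0, river 26
min |a| on river = 5

5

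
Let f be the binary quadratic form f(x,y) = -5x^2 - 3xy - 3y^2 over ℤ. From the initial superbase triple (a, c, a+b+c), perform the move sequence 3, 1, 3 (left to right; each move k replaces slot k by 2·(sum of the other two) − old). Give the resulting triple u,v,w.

start (-5,-3,-11) = (f(1,0),f(0,1),f(1,1))
replace slot 3: 2·((-5)+(-3)) − (-11) = -5 → (-5,-3,-5)
replace slot 1: 2·((-3)+(-5)) − (-5) = -11 → (-11,-3,-5)
replace slot 3: 2·((-11)+(-3)) − (-5) = -23 → (-11,-3,-23)

-11,-3,-23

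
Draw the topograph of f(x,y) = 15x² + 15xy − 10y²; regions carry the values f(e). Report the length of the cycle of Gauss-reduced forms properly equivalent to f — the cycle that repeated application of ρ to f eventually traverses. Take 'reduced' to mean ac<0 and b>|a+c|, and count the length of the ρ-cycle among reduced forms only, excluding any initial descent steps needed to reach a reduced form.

D = 825, ⌊√D⌋ = 28
river: ρ → (-10,25,5)
river: ρ → (5,25,-10)
river: ρ → (-10,15,15)
river: ρ → (15,15,-10)
ρ-cycle length = 4 (tail of 0 descent steps not counted)

4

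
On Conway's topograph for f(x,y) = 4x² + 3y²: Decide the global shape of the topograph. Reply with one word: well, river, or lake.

D = b²−4ac = 0² − 4·4·3 = -48
D < 0 ⇒ definite ⇒ every region one sign ⇒ single well

well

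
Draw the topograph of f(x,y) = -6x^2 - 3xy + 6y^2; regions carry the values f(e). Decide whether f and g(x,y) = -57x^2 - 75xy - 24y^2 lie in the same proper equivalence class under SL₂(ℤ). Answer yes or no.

D₁ = 153, D₂ = 153
river cycle of f (length 6): (6, 3, -6), (-6, 9, 3), (3, 9, -6), (-6, 3, 6), (6, 9, -3), (-3, 9, 6)
river cycle of g (length 6): (-3, 9, 6), (6, 3, -6), (-6, 9, 3), (3, 9, -6), (-6, 3, 6), (6, 9, -3)
cycles coincide ⇒ equivalent

yes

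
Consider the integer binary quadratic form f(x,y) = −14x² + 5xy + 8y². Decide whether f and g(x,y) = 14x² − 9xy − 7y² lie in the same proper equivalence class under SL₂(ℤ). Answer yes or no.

D₁ = 473, D₂ = 473
river cycle of f (length 4): (8, 11, -11), (-11, 11, 8), (8, 21, -1), (-1, 21, 8)
river cycle of g (length 4): (-7, 9, 14), (14, 19, -2), (-2, 21, 4), (4, 19, -7)
cycles differ ⇒ inequivalent

no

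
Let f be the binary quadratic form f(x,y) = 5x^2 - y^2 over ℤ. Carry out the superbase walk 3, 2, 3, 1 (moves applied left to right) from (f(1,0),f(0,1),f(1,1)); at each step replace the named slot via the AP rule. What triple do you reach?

start (5,-1,4) = (f(1,0),f(0,1),f(1,1))
replace slot 3: 2·(5+(-1)) − 4 = 4 → (5,-1,4)
replace slot 2: 2·(5+4) − (-1) = 19 → (5,19,4)
replace slot 3: 2·(5+19) − 4 = 44 → (5,19,44)
replace slot 1: 2·(19+44) − 5 = 121 → (121,19,44)

121,19,44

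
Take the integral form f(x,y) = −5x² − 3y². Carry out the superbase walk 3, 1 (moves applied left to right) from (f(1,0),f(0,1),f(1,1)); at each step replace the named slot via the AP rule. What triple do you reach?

start (-5,-3,-8) = (f(1,0),f(0,1),f(1,1))
replace slot 3: 2·((-5)+(-3)) − (-8) = -8 → (-5,-3,-8)
replace slot 1: 2·((-3)+(-8)) − (-5) = -17 → (-17,-3,-8)

-17,-3,-8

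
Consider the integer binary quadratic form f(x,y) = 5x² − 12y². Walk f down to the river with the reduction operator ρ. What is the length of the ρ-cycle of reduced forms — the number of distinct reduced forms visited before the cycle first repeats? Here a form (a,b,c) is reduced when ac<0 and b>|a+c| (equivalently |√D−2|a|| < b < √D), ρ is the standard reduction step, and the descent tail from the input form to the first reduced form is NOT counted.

D = 240, ⌊√D⌋ = 15
descent: ρ → (-12,0,5)
descent: ρ → (5,10,-7)  [lands on river]
river: ρ → (-7,4,8)
river: ρ → (8,12,-3)
river: ρ → (-3,12,8)
river: ρ → (8,4,-7)
river: ρ → (-7,10,5)
ρ-cycle length = 6 (tail of 2 descent steps not counted)

6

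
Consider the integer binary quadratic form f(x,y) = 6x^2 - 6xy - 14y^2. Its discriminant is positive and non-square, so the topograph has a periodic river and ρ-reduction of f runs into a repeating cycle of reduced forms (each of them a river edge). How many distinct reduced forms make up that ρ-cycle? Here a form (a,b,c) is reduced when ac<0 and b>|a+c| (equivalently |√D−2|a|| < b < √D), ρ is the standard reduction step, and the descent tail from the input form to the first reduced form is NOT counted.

D = 372, ⌊√D⌋ = 19
descent: ρ → (-14,6,6)
descent: ρ → (6,18,-2)  [lands on river]
river: ρ → (-2,18,6)
ρ-cycle length = 2 (tail of 2 descent steps not counted)

2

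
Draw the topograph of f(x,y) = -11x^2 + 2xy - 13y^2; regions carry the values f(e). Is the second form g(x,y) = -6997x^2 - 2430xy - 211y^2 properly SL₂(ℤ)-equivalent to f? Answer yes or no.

D₁ = -568, D₂ = -568
f is negative-definite; reduce −f:
−f: reduced (well bottom): (11,-2,13) with a≤c, −a<b≤a
flip sign back: reduced form of f is (-11,2,-13)
g is negative-definite; reduce −g:
−g: flip: (6997,2430,211)→(211,-2430,6997)
−g: translate: b→102 (≡-2430 mod 422), so (211,-2430,6997)→(211,102,13)
−g: flip: (211,102,13)→(13,-102,211)
−g: translate: b→2 (≡-102 mod 26), so (13,-102,211)→(13,2,11)
−g: flip: (13,2,11)→(11,-2,13)
−g: reduced (well bottom): (11,-2,13) with a≤c, −a<b≤a
flip sign back: reduced form of g is (-11,2,-13)
reduced forms (-11, 2, -13) vs (-11, 2, -13) ⇒ equivalent

yes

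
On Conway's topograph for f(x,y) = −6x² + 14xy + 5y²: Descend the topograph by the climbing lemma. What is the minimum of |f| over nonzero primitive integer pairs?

river: ρ → (5,16,-3)
river: ρ → (-3,14,10)
river: ρ → (10,6,-7)
river: ρ → (-7,8,9)
river: ρ → (9,10,-6)
river: ρ → (-6,14,5)
closes: descent 0, river 6
min |a| on river = 3

3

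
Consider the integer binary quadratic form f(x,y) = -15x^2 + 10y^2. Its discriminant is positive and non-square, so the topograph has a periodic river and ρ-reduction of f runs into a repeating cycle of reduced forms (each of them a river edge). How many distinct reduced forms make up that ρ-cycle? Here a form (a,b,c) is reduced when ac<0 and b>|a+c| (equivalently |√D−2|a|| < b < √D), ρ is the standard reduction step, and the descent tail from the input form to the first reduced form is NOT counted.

D = 600, ⌊√D⌋ = 24
descent: ρ → (10,20,-5)  [lands on river]
river: ρ → (-5,20,10)
ρ-cycle length = 2 (tail of 1 descent step not counted)

2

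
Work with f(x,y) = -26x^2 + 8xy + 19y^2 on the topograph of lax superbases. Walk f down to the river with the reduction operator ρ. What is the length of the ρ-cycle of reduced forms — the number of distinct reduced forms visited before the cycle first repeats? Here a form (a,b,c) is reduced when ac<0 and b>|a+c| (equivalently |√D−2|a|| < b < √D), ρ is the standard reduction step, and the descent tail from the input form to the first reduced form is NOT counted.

D = 2040, ⌊√D⌋ = 45
river: ρ → (19,30,-15)
river: ρ → (-15,30,19)
river: ρ → (19,8,-26)
river: ρ → (-26,44,1)
river: ρ → (1,44,-26)
river: ρ → (-26,8,19)
ρ-cycle length = 6 (tail of 0 descent steps not counted)

6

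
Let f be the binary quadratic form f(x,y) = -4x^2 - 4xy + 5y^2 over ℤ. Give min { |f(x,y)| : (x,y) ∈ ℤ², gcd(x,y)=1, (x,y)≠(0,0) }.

descent: ρ → (5,4,-4)  [lands on river]
river: ρ → (-4,4,5)
river: ρ → (5,6,-3)
river: ρ → (-3,6,5)
closes: descent 1, river 4
min |a| on river = 3

3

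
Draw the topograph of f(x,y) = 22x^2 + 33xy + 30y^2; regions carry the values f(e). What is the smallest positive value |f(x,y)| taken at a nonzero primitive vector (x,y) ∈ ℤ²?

translate: b→-11 (≡33 mod 44), so (22,33,30)→(22,-11,19)
flip: (22,-11,19)→(19,11,22)
reduced (well bottom): (19,11,22) with a≤c, −a<b≤a
well minimum = a = 19

19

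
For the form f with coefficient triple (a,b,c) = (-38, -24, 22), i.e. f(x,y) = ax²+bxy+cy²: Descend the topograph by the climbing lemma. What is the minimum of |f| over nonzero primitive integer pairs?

descent: ρ → (22,24,-38)  [lands on river]
river: ρ → (-38,52,8)
river: ρ → (8,60,-10)
river: ρ → (-10,60,8)
river: ρ → (8,52,-38)
river: ρ → (-38,24,22)
river: ρ → (22,20,-40)
river: ρ → (-40,60,2)
river: ρ → (2,60,-40)
river: ρ → (-40,20,22)
closes: descent 1, river 10
min |a| on river = 2

2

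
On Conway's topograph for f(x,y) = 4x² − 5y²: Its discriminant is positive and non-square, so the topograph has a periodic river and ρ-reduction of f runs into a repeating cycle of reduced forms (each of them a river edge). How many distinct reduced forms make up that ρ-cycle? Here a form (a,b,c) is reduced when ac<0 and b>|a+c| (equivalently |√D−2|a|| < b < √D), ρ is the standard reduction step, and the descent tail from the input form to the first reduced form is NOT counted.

D = 80, ⌊√D⌋ = 8
descent: ρ → (-5,0,4)
descent: ρ → (4,8,-1)  [lands on river]
river: ρ → (-1,8,4)
ρ-cycle length = 2 (tail of 2 descent steps not counted)

2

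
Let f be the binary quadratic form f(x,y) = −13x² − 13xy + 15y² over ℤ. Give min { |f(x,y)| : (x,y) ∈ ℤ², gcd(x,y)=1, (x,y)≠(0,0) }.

descent: ρ → (15,13,-13)  [lands on river]
river: ρ → (-13,13,15)
river: ρ → (15,17,-11)
river: ρ → (-11,27,5)
river: ρ → (5,23,-21)
river: ρ → (-21,19,7)
river: ρ → (7,23,-15)
river: ρ → (-15,7,15)
river: ρ → (15,23,-7)
river: ρ → (-7,19,21)
river: ρ → (21,23,-5)
river: ρ → (-5,27,11)
river: ρ → (11,17,-15)
river: ρ → (-15,13,13)
river: ρ → (13,13,-15)
river: ρ → (-15,17,11)
river: ρ → (11,27,-5)
river: ρ → (-5,23,21)
river: ρ → (21,19,-7)
river: ρ → (-7,23,15)
river: ρ → (15,7,-15)
river: ρ → (-15,23,7)
river: ρ → (7,19,-21)
river: ρ → (-21,23,5)
river: ρ → (5,27,-11)
river: ρ → (-11,17,15)
closes: descent 1, river 26
min |a| on river = 5

5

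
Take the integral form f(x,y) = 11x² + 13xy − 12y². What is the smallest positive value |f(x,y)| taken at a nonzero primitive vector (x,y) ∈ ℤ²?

river: ρ → (-12,11,12)
river: ρ → (12,13,-11)
river: ρ → (-11,9,14)
river: ρ → (14,19,-6)
river: ρ → (-6,17,17)
river: ρ → (17,17,-6)
river: ρ → (-6,19,14)
river: ρ → (14,9,-11)
river: ρ → (-11,13,12)
river: ρ → (12,11,-12)
river: ρ → (-12,13,11)
river: ρ → (11,9,-14)
river: ρ → (-14,19,6)
river: ρ → (6,17,-17)
river: ρ → (-17,17,6)
river: ρ → (6,19,-14)
river: ρ → (-14,9,11)
river: ρ → (11,13,-12)
closes: descent 0, river 18
min |a| on river = 6

6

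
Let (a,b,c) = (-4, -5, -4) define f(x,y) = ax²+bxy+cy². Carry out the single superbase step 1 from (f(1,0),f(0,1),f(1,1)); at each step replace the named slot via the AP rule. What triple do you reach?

start (-4,-4,-13) = (f(1,0),f(0,1),f(1,1))
replace slot 1: 2·((-4)+(-13)) − (-4) = -30 → (-30,-4,-13)

-30,-4,-13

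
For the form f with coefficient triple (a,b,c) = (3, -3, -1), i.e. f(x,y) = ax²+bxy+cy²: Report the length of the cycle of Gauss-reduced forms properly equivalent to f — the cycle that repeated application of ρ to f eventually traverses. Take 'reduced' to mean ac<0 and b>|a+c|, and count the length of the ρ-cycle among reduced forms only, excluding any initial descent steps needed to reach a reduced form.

D = 21, ⌊√D⌋ = 4
descent: ρ → (-1,3,3)  [lands on river]
river: ρ → (3,3,-1)
ρ-cycle length = 2 (tail of 1 descent step not counted)

2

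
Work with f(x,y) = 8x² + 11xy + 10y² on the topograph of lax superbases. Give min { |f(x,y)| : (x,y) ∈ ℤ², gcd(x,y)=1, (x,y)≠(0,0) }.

translate: b→-5 (≡11 mod 16), so (8,11,10)→(8,-5,7)
flip: (8,-5,7)→(7,5,8)
reduced (well bottom): (7,5,8) with a≤c, −a<b≤a
well minimum = a = 7

7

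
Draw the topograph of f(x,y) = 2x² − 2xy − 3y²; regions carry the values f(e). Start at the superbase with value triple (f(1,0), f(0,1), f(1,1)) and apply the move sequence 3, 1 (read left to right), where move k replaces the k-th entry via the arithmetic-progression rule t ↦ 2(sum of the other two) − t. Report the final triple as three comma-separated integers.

start (2,-3,-3) = (f(1,0),f(0,1),f(1,1))
replace slot 3: 2·(2+(-3)) − (-3) = 1 → (2,-3,1)
replace slot 1: 2·((-3)+1) − 2 = -6 → (-6,-3,1)

-6,-3,1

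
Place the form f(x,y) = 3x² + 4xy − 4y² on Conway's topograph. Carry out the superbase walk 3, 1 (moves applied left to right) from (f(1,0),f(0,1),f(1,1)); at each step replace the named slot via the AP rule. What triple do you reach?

start (3,-4,3) = (f(1,0),f(0,1),f(1,1))
replace slot 3: 2·(3+(-4)) − 3 = -5 → (3,-4,-5)
replace slot 1: 2·((-4)+(-5)) − 3 = -21 → (-21,-4,-5)

-21,-4,-5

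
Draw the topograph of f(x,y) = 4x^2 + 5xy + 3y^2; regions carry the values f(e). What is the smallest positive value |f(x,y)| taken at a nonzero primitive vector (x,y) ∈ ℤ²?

translate: b→-3 (≡5 mod 8), so (4,5,3)→(4,-3,2)
flip: (4,-3,2)→(2,3,4)
translate: b→-1 (≡3 mod 4), so (2,3,4)→(2,-1,3)
reduced (well bottom): (2,-1,3) with a≤c, −a<b≤a
well minimum = a = 2

2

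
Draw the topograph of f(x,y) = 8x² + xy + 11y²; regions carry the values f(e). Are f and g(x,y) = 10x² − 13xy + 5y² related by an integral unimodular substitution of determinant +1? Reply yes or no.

D₁ = -351, D₂ = -31
discriminants differ ⇒ not SL₂(ℤ)-equivalent

no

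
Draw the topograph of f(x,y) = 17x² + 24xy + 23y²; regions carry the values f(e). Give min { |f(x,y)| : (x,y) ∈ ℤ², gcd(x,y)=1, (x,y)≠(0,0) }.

translate: b→-10 (≡24 mod 34), so (17,24,23)→(17,-10,16)
flip: (17,-10,16)→(16,10,17)
reduced (well bottom): (16,10,17) with a≤c, −a<b≤a
well minimum = a = 16

16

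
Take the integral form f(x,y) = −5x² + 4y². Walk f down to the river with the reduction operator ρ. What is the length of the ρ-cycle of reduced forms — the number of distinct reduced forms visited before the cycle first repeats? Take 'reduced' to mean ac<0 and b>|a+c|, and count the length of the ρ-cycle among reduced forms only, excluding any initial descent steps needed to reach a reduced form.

D = 80, ⌊√D⌋ = 8
descent: ρ → (4,8,-1)  [lands on river]
river: ρ → (-1,8,4)
ρ-cycle length = 2 (tail of 1 descent step not counted)

2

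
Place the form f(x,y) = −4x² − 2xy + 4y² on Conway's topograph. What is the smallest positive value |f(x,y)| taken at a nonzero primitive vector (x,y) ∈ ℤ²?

descent: ρ → (4,2,-4)  [lands on river]
river: ρ → (-4,6,2)
river: ρ → (2,6,-4)
river: ρ → (-4,2,4)
river: ρ → (4,6,-2)
river: ρ → (-2,6,4)
closes: descent 1, river 6
min |a| on river = 2

2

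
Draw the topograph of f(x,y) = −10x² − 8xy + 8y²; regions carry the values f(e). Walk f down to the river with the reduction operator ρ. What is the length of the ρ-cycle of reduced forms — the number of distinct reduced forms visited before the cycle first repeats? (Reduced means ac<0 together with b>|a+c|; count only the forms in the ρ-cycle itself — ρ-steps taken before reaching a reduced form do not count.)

D = 384, ⌊√D⌋ = 19
descent: ρ → (8,8,-10)  [lands on river]
river: ρ → (-10,12,6)
river: ρ → (6,12,-10)
river: ρ → (-10,8,8)
ρ-cycle length = 4 (tail of 1 descent step not counted)

4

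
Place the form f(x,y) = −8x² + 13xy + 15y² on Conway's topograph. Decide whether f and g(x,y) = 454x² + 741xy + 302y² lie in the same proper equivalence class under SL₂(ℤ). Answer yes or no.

D₁ = 649, D₂ = 649
river cycle of f (length 34): (15, 17, -6), (-6, 19, 12), (12, 5, -13), (-13, 21, 4), (4, 19, -18), (-18, 17, 5), (5, 23, -6), (-6, 25, 1), (1, 25, -6), (-6, 23, 5), … (24 more)
river cycle of g (length 34): (15, 17, -6), (-6, 19, 12), (12, 5, -13), (-13, 21, 4), (4, 19, -18), (-18, 17, 5), (5, 23, -6), (-6, 25, 1), (1, 25, -6), (-6, 23, 5), … (24 more)
cycles coincide ⇒ equivalent

yes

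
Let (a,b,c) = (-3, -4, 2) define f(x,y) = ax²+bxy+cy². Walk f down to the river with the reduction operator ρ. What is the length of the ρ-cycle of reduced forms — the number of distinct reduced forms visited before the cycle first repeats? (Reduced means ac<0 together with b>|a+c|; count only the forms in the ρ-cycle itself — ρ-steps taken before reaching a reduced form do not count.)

D = 40, ⌊√D⌋ = 6
descent: ρ → (2,4,-3)  [lands on river]
river: ρ → (-3,2,3)
river: ρ → (3,4,-2)
river: ρ → (-2,4,3)
river: ρ → (3,2,-3)
river: ρ → (-3,4,2)
ρ-cycle length = 6 (tail of 1 descent step not counted)

6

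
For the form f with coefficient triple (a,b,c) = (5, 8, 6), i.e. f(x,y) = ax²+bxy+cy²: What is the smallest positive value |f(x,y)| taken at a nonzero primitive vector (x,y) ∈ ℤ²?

translate: b→-2 (≡8 mod 10), so (5,8,6)→(5,-2,3)
flip: (5,-2,3)→(3,2,5)
reduced (well bottom): (3,2,5) with a≤c, −a<b≤a
well minimum = a = 3

3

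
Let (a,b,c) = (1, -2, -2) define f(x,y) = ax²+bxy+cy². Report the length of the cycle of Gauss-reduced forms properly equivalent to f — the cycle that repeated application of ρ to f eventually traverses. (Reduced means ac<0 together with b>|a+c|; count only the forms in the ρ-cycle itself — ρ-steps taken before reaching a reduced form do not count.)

D = 12, ⌊√D⌋ = 3
descent: ρ → (-2,2,1)  [lands on river]
river: ρ → (1,2,-2)
ρ-cycle length = 2 (tail of 1 descent step not counted)

2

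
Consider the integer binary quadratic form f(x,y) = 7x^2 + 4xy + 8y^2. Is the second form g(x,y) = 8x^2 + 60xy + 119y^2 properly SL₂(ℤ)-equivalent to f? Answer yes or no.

D₁ = -208, D₂ = -208
f: reduced (well bottom): (7,4,8) with a≤c, −a<b≤a
g: translate: b→-4 (≡60 mod 16), so (8,60,119)→(8,-4,7)
g: flip: (8,-4,7)→(7,4,8)
g: reduced (well bottom): (7,4,8) with a≤c, −a<b≤a
reduced forms (7, 4, 8) vs (7, 4, 8) ⇒ equivalent

yes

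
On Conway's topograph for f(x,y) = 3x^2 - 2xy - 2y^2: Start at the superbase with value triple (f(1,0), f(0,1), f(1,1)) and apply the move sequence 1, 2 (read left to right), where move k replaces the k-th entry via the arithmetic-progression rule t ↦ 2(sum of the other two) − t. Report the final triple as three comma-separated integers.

start (3,-2,-1) = (f(1,0),f(0,1),f(1,1))
replace slot 1: 2·((-2)+(-1)) − 3 = -9 → (-9,-2,-1)
replace slot 2: 2·((-9)+(-1)) − (-2) = -18 → (-9,-18,-1)

-9,-18,-1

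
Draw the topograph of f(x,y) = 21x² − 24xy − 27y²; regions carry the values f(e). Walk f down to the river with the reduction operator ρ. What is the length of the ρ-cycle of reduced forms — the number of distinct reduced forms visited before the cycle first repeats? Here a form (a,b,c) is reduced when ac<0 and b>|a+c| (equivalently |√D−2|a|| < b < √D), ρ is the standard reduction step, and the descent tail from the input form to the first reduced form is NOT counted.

D = 2844, ⌊√D⌋ = 53
descent: ρ → (-27,24,21)  [lands on river]
river: ρ → (21,18,-30)
river: ρ → (-30,42,9)
river: ρ → (9,48,-15)
river: ρ → (-15,42,18)
river: ρ → (18,30,-27)
ρ-cycle length = 6 (tail of 1 descent step not counted)

6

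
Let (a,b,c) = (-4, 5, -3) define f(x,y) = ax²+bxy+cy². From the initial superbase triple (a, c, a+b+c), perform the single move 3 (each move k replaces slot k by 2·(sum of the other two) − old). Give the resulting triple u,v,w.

start (-4,-3,-2) = (f(1,0),f(0,1),f(1,1))
replace slot 3: 2·((-4)+(-3)) − (-2) = -12 → (-4,-3,-12)

-4,-3,-12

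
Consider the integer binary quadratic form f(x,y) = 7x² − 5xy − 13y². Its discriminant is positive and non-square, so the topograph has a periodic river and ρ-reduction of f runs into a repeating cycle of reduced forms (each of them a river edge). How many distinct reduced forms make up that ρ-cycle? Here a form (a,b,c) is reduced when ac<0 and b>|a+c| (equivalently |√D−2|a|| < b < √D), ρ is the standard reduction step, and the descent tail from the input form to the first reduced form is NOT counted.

D = 389, ⌊√D⌋ = 19
descent: ρ → (-13,5,7)
descent: ρ → (7,9,-11)  [lands on river]
river: ρ → (-11,13,5)
river: ρ → (5,17,-5)
river: ρ → (-5,13,11)
river: ρ → (11,9,-7)
river: ρ → (-7,19,1)
river: ρ → (1,19,-7)
river: ρ → (-7,9,11)
river: ρ → (11,13,-5)
river: ρ → (-5,17,5)
river: ρ → (5,13,-11)
river: ρ → (-11,9,7)
river: ρ → (7,19,-1)
river: ρ → (-1,19,7)
ρ-cycle length = 14 (tail of 2 descent steps not counted)

14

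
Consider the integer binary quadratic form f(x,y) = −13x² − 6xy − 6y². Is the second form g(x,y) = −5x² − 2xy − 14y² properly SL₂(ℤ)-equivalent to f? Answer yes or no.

D₁ = -276, D₂ = -276
f is negative-definite; reduce −f:
−f: flip: (13,6,6)→(6,-6,13)
−f: translate: b→6 (≡-6 mod 12), so (6,-6,13)→(6,6,13)
−f: reduced (well bottom): (6,6,13) with a≤c, −a<b≤a
flip sign back: reduced form of f is (-6,-6,-13)
g is negative-definite; reduce −g:
−g: reduced (well bottom): (5,2,14) with a≤c, −a<b≤a
flip sign back: reduced form of g is (-5,-2,-14)
reduced forms (-6, -6, -13) vs (-5, -2, -14) ⇒ inequivalent

no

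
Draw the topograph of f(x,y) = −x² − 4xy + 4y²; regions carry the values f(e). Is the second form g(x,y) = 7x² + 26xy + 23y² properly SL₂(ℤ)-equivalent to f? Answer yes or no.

D₁ = 32, D₂ = 32
river cycle of f (length 2): (4, 4, -1), (-1, 4, 4)
river cycle of g (length 2): (4, 4, -1), (-1, 4, 4)
cycles coincide ⇒ equivalent

yes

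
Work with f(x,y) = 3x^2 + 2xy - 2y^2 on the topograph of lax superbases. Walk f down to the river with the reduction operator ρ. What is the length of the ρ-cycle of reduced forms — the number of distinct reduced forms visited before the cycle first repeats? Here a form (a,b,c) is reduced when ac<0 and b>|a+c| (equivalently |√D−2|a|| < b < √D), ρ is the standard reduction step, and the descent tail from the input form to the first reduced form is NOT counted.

D = 28, ⌊√D⌋ = 5
river: ρ → (-2,2,3)
river: ρ → (3,4,-1)
river: ρ → (-1,4,3)
river: ρ → (3,2,-2)
ρ-cycle length = 4 (tail of 0 descent steps not counted)

4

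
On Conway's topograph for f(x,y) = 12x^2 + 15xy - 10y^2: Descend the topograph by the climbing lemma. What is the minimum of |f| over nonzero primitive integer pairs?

river: ρ → (-10,25,2)
river: ρ → (2,23,-22)
river: ρ → (-22,21,3)
river: ρ → (3,21,-22)
river: ρ → (-22,23,2)
river: ρ → (2,25,-10)
river: ρ → (-10,15,12)
river: ρ → (12,9,-13)
river: ρ → (-13,17,8)
river: ρ → (8,15,-15)
river: ρ → (-15,15,8)
river: ρ → (8,17,-13)
river: ρ → (-13,9,12)
river: ρ → (12,15,-10)
closes: descent 0, river 14
min |a| on river = 2

2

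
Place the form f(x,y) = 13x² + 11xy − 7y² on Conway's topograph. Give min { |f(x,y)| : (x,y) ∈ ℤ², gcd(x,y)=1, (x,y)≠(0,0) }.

river: ρ → (-7,17,7)
river: ρ → (7,11,-13)
river: ρ → (-13,15,5)
river: ρ → (5,15,-13)
river: ρ → (-13,11,7)
river: ρ → (7,17,-7)
river: ρ → (-7,11,13)
river: ρ → (13,15,-5)
river: ρ → (-5,15,13)
river: ρ → (13,11,-7)
closes: descent 0, river 10
min |a| on river = 5

5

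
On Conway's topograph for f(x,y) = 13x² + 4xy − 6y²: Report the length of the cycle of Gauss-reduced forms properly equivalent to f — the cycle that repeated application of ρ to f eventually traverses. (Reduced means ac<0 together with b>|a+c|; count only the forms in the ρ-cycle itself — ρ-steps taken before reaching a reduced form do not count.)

D = 328, ⌊√D⌋ = 18
descent: ρ → (-6,8,11)  [lands on river]
river: ρ → (11,14,-3)
river: ρ → (-3,16,6)
river: ρ → (6,8,-11)
river: ρ → (-11,14,3)
river: ρ → (3,16,-6)
ρ-cycle length = 6 (tail of 1 descent step not counted)

6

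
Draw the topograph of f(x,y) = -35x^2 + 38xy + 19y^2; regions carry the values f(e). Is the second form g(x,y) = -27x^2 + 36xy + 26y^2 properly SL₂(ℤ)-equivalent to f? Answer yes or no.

D₁ = 4104, D₂ = 4104
river cycle of f (length 8): (19, 38, -35), (-35, 32, 22), (22, 56, -11), (-11, 54, 27), (27, 54, -11), (-11, 56, 22), (22, 32, -35), (-35, 38, 19)
river cycle of g (length 8): (26, 16, -37), (-37, 58, 5), (5, 62, -13), (-13, 42, 45), (45, 48, -10), (-10, 52, 35), (35, 18, -27), (-27, 36, 26)
cycles differ ⇒ inequivalent

no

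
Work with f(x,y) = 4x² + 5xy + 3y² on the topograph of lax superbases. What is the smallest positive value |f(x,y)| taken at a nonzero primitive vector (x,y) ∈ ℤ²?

translate: b→-3 (≡5 mod 8), so (4,5,3)→(4,-3,2)
flip: (4,-3,2)→(2,3,4)
translate: b→-1 (≡3 mod 4), so (2,3,4)→(2,-1,3)
reduced (well bottom): (2,-1,3) with a≤c, −a<b≤a
well minimum = a = 2

2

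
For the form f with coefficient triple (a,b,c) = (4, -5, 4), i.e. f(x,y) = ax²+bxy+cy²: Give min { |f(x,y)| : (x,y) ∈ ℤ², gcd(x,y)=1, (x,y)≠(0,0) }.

translate: b→3 (≡-5 mod 8), so (4,-5,4)→(4,3,3)
flip: (4,3,3)→(3,-3,4)
translate: b→3 (≡-3 mod 6), so (3,-3,4)→(3,3,4)
reduced (well bottom): (3,3,4) with a≤c, −a<b≤a
well minimum = a = 3

3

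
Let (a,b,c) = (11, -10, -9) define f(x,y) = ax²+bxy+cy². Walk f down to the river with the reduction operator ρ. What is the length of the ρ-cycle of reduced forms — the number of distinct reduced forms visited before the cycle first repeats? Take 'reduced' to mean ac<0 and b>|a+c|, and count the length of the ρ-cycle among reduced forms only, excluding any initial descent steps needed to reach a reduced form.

D = 496, ⌊√D⌋ = 22
descent: ρ → (-9,10,11)  [lands on river]
river: ρ → (11,12,-8)
river: ρ → (-8,20,3)
river: ρ → (3,22,-1)
river: ρ → (-1,22,3)
river: ρ → (3,20,-8)
river: ρ → (-8,12,11)
river: ρ → (11,10,-9)
river: ρ → (-9,8,12)
river: ρ → (12,16,-5)
river: ρ → (-5,14,15)
river: ρ → (15,16,-4)
river: ρ → (-4,16,15)
river: ρ → (15,14,-5)
river: ρ → (-5,16,12)
river: ρ → (12,8,-9)
ρ-cycle length = 16 (tail of 1 descent step not counted)

16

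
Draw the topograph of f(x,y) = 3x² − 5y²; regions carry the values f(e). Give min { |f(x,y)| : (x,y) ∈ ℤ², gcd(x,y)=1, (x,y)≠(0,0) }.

descent: ρ → (-5,0,3)
descent: ρ → (3,6,-2)  [lands on river]
river: ρ → (-2,6,3)
closes: descent 2, river 2
min |a| on river = 2

2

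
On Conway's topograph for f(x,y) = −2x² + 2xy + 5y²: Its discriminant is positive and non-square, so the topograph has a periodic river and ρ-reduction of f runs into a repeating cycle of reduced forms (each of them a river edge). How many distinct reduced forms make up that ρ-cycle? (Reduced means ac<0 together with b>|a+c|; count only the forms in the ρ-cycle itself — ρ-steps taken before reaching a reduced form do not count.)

D = 44, ⌊√D⌋ = 6
descent: ρ → (5,-2,-2)
descent: ρ → (-2,6,1)  [lands on river]
river: ρ → (1,6,-2)
ρ-cycle length = 2 (tail of 2 descent steps not counted)

2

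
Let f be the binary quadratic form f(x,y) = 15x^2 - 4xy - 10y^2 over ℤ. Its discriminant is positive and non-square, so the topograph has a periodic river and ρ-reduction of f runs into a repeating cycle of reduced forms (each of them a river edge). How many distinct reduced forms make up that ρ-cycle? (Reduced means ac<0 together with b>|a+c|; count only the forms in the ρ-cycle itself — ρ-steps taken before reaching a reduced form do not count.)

D = 616, ⌊√D⌋ = 24
descent: ρ → (-10,24,1)  [lands on river]
river: ρ → (1,24,-10)
river: ρ → (-10,16,9)
river: ρ → (9,20,-6)
river: ρ → (-6,16,15)
river: ρ → (15,14,-7)
river: ρ → (-7,14,15)
river: ρ → (15,16,-6)
river: ρ → (-6,20,9)
river: ρ → (9,16,-10)
ρ-cycle length = 10 (tail of 1 descent step not counted)

10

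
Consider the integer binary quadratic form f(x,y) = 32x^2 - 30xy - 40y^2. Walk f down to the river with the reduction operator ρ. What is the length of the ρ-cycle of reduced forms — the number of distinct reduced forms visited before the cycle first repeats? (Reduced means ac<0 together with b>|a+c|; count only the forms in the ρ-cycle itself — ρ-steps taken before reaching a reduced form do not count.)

D = 6020, ⌊√D⌋ = 77
descent: ρ → (-40,30,32)  [lands on river]
river: ρ → (32,34,-38)
river: ρ → (-38,42,28)
river: ρ → (28,70,-10)
river: ρ → (-10,70,28)
river: ρ → (28,42,-38)
river: ρ → (-38,34,32)
river: ρ → (32,30,-40)
river: ρ → (-40,50,22)
river: ρ → (22,38,-52)
river: ρ → (-52,66,8)
river: ρ → (8,62,-68)
river: ρ → (-68,74,2)
river: ρ → (2,74,-68)
river: ρ → (-68,62,8)
river: ρ → (8,66,-52)
river: ρ → (-52,38,22)
river: ρ → (22,50,-40)
ρ-cycle length = 18 (tail of 1 descent step not counted)

18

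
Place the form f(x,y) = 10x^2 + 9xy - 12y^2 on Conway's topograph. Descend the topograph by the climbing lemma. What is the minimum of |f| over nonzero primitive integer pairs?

river: ρ → (-12,15,7)
river: ρ → (7,13,-14)
river: ρ → (-14,15,6)
river: ρ → (6,21,-5)
river: ρ → (-5,19,10)
river: ρ → (10,21,-3)
river: ρ → (-3,21,10)
river: ρ → (10,19,-5)
river: ρ → (-5,21,6)
river: ρ → (6,15,-14)
river: ρ → (-14,13,7)
river: ρ → (7,15,-12)
river: ρ → (-12,9,10)
river: ρ → (10,11,-11)
river: ρ → (-11,11,10)
river: ρ → (10,9,-12)
closes: descent 0, river 16
min |a| on river = 3

3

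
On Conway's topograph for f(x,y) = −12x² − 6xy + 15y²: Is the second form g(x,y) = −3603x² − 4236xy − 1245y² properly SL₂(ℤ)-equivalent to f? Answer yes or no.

D₁ = 756, D₂ = 756
river cycle of f (length 6): (15, 6, -12), (-12, 18, 9), (9, 18, -12), (-12, 6, 15), (15, 24, -3), (-3, 24, 15)
river cycle of g (length 6): (-12, 18, 9), (9, 18, -12), (-12, 6, 15), (15, 24, -3), (-3, 24, 15), (15, 6, -12)
cycles coincide ⇒ equivalent

yes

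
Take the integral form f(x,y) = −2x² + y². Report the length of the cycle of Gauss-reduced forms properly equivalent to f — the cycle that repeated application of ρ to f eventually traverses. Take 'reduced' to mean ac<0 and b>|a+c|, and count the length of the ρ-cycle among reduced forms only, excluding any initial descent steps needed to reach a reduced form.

D = 8, ⌊√D⌋ = 2
descent: ρ → (1,2,-1)  [lands on river]
river: ρ → (-1,2,1)
ρ-cycle length = 2 (tail of 1 descent step not counted)

2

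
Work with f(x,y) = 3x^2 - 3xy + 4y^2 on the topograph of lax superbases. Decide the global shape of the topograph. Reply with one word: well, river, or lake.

D = b²−4ac = (-3)² − 4·3·4 = -39
D < 0 ⇒ definite ⇒ every region one sign ⇒ single well

well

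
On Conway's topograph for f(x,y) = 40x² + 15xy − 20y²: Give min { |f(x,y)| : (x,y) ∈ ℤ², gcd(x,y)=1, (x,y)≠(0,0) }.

descent: ρ → (-20,25,35)  [lands on river]
river: ρ → (35,45,-10)
river: ρ → (-10,55,10)
river: ρ → (10,45,-35)
river: ρ → (-35,25,20)
river: ρ → (20,55,-5)
river: ρ → (-5,55,20)
river: ρ → (20,25,-35)
river: ρ → (-35,45,10)
river: ρ → (10,55,-10)
river: ρ → (-10,45,35)
river: ρ → (35,25,-20)
river: ρ → (-20,55,5)
river: ρ → (5,55,-20)
closes: descent 1, river 14
min |a| on river = 5

5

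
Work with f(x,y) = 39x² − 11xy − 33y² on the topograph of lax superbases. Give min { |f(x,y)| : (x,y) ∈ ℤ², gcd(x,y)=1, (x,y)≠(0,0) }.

descent: ρ → (-33,11,39)  [lands on river]
river: ρ → (39,67,-5)
river: ρ → (-5,63,65)
river: ρ → (65,67,-3)
river: ρ → (-3,71,19)
river: ρ → (19,43,-45)
river: ρ → (-45,47,17)
river: ρ → (17,55,-33)
closes: descent 1, river 8
min |a| on river = 3

3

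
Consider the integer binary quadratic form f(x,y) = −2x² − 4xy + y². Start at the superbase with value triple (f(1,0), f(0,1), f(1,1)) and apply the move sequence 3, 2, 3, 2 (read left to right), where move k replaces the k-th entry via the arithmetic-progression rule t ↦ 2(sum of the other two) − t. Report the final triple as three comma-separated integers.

start (-2,1,-5) = (f(1,0),f(0,1),f(1,1))
replace slot 3: 2·((-2)+1) − (-5) = 3 → (-2,1,3)
replace slot 2: 2·((-2)+3) − 1 = 1 → (-2,1,3)
replace slot 3: 2·((-2)+1) − 3 = -5 → (-2,1,-5)
replace slot 2: 2·((-2)+(-5)) − 1 = -15 → (-2,-15,-5)

-2,-15,-5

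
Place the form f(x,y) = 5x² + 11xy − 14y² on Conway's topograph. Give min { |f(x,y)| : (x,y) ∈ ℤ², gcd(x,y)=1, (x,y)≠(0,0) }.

river: ρ → (-14,17,2)
river: ρ → (2,19,-5)
river: ρ → (-5,11,14)
river: ρ → (14,17,-2)
river: ρ → (-2,19,5)
river: ρ → (5,11,-14)
closes: descent 0, river 6
min |a| on river = 2

2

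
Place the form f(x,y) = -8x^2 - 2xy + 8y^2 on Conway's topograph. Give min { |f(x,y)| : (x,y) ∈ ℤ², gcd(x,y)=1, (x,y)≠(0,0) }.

descent: ρ → (8,2,-8)  [lands on river]
river: ρ → (-8,14,2)
river: ρ → (2,14,-8)
river: ρ → (-8,2,8)
river: ρ → (8,14,-2)
river: ρ → (-2,14,8)
closes: descent 1, river 6
min |a| on river = 2

2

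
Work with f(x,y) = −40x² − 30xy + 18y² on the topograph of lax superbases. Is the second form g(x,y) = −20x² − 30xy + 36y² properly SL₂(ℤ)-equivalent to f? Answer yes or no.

D₁ = 3780, D₂ = 3780
river cycle of f (length 14): (18, 30, -40), (-40, 50, 8), (8, 46, -52), (-52, 58, 2), (2, 58, -52), (-52, 46, 8), (8, 50, -40), (-40, 30, 18), (18, 42, -28), (-28, 14, 32), … (4 more)
river cycle of g (length 12): (36, 30, -20), (-20, 50, 16), (16, 46, -26), (-26, 58, 4), (4, 54, -54), (-54, 54, 4), (4, 58, -26), (-26, 46, 16), (16, 50, -20), (-20, 30, 36), … (2 more)
cycles differ ⇒ inequivalent

no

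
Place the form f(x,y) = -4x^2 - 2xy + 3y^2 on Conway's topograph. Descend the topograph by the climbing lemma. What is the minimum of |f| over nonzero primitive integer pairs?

descent: ρ → (3,2,-4)  [lands on river]
river: ρ → (-4,6,1)
river: ρ → (1,6,-4)
river: ρ → (-4,2,3)
river: ρ → (3,4,-3)
river: ρ → (-3,2,4)
river: ρ → (4,6,-1)
river: ρ → (-1,6,4)
river: ρ → (4,2,-3)
river: ρ → (-3,4,3)
closes: descent 1, river 10
min |a| on river = 1

1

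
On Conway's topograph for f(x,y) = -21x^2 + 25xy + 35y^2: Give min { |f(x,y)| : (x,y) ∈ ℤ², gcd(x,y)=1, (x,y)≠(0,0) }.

river: ρ → (35,45,-11)
river: ρ → (-11,43,39)
river: ρ → (39,35,-15)
river: ρ → (-15,55,9)
river: ρ → (9,53,-21)
river: ρ → (-21,31,31)
river: ρ → (31,31,-21)
river: ρ → (-21,53,9)
river: ρ → (9,55,-15)
river: ρ → (-15,35,39)
river: ρ → (39,43,-11)
river: ρ → (-11,45,35)
river: ρ → (35,25,-21)
river: ρ → (-21,59,1)
river: ρ → (1,59,-21)
river: ρ → (-21,25,35)
closes: descent 0, river 16
min |a| on river = 1

1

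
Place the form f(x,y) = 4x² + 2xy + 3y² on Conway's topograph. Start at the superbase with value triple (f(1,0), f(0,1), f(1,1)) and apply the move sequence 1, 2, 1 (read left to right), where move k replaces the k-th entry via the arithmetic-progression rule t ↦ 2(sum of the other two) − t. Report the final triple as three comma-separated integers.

start (4,3,9) = (f(1,0),f(0,1),f(1,1))
replace slot 1: 2·(3+9) − 4 = 20 → (20,3,9)
replace slot 2: 2·(20+9) − 3 = 55 → (20,55,9)
replace slot 1: 2·(55+9) − 20 = 108 → (108,55,9)

108,55,9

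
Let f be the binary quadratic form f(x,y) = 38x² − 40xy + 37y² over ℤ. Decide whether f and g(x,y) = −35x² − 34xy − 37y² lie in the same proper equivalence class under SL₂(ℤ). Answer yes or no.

D₁ = -4024, D₂ = -4024
f: translate: b→36 (≡-40 mod 76), so (38,-40,37)→(38,36,35)
f: flip: (38,36,35)→(35,-36,38)
f: translate: b→34 (≡-36 mod 70), so (35,-36,38)→(35,34,37)
f: reduced (well bottom): (35,34,37) with a≤c, −a<b≤a
g is negative-definite; reduce −g:
−g: reduced (well bottom): (35,34,37) with a≤c, −a<b≤a
flip sign back: reduced form of g is (-35,-34,-37)
reduced forms (35, 34, 37) vs (-35, -34, -37) ⇒ inequivalent

no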